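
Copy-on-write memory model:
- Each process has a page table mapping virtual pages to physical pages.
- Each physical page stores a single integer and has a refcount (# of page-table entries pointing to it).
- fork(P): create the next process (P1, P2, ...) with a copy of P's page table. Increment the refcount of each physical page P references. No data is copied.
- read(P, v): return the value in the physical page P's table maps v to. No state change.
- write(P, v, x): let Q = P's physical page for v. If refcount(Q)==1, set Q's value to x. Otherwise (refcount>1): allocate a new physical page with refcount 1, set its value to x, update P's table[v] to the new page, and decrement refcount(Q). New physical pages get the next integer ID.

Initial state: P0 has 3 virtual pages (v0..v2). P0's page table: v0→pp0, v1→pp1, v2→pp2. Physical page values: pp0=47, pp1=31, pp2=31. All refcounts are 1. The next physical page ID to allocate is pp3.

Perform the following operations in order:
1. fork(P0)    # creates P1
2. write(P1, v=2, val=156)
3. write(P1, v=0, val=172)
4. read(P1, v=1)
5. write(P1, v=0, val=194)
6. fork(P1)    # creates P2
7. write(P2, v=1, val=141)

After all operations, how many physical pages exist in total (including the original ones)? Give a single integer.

Answer: 6

Derivation:
Op 1: fork(P0) -> P1. 3 ppages; refcounts: pp0:2 pp1:2 pp2:2
Op 2: write(P1, v2, 156). refcount(pp2)=2>1 -> COPY to pp3. 4 ppages; refcounts: pp0:2 pp1:2 pp2:1 pp3:1
Op 3: write(P1, v0, 172). refcount(pp0)=2>1 -> COPY to pp4. 5 ppages; refcounts: pp0:1 pp1:2 pp2:1 pp3:1 pp4:1
Op 4: read(P1, v1) -> 31. No state change.
Op 5: write(P1, v0, 194). refcount(pp4)=1 -> write in place. 5 ppages; refcounts: pp0:1 pp1:2 pp2:1 pp3:1 pp4:1
Op 6: fork(P1) -> P2. 5 ppages; refcounts: pp0:1 pp1:3 pp2:1 pp3:2 pp4:2
Op 7: write(P2, v1, 141). refcount(pp1)=3>1 -> COPY to pp5. 6 ppages; refcounts: pp0:1 pp1:2 pp2:1 pp3:2 pp4:2 pp5:1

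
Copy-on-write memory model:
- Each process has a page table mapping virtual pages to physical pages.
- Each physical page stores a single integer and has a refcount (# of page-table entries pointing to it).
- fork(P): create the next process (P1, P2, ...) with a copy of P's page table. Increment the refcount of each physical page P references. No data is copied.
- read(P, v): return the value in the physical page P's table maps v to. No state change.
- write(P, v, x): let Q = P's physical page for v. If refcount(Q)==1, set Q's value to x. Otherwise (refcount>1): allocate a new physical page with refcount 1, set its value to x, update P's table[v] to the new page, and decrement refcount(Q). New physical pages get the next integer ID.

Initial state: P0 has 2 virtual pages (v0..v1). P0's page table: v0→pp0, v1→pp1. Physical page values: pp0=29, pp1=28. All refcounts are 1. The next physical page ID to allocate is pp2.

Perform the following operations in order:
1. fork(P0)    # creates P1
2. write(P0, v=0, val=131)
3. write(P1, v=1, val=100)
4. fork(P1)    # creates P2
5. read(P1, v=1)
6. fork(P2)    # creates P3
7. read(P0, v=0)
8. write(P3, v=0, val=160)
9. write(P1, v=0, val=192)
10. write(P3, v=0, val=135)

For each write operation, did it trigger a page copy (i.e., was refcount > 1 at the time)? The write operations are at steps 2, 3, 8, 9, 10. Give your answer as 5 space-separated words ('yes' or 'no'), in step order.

Op 1: fork(P0) -> P1. 2 ppages; refcounts: pp0:2 pp1:2
Op 2: write(P0, v0, 131). refcount(pp0)=2>1 -> COPY to pp2. 3 ppages; refcounts: pp0:1 pp1:2 pp2:1
Op 3: write(P1, v1, 100). refcount(pp1)=2>1 -> COPY to pp3. 4 ppages; refcounts: pp0:1 pp1:1 pp2:1 pp3:1
Op 4: fork(P1) -> P2. 4 ppages; refcounts: pp0:2 pp1:1 pp2:1 pp3:2
Op 5: read(P1, v1) -> 100. No state change.
Op 6: fork(P2) -> P3. 4 ppages; refcounts: pp0:3 pp1:1 pp2:1 pp3:3
Op 7: read(P0, v0) -> 131. No state change.
Op 8: write(P3, v0, 160). refcount(pp0)=3>1 -> COPY to pp4. 5 ppages; refcounts: pp0:2 pp1:1 pp2:1 pp3:3 pp4:1
Op 9: write(P1, v0, 192). refcount(pp0)=2>1 -> COPY to pp5. 6 ppages; refcounts: pp0:1 pp1:1 pp2:1 pp3:3 pp4:1 pp5:1
Op 10: write(P3, v0, 135). refcount(pp4)=1 -> write in place. 6 ppages; refcounts: pp0:1 pp1:1 pp2:1 pp3:3 pp4:1 pp5:1

yes yes yes yes no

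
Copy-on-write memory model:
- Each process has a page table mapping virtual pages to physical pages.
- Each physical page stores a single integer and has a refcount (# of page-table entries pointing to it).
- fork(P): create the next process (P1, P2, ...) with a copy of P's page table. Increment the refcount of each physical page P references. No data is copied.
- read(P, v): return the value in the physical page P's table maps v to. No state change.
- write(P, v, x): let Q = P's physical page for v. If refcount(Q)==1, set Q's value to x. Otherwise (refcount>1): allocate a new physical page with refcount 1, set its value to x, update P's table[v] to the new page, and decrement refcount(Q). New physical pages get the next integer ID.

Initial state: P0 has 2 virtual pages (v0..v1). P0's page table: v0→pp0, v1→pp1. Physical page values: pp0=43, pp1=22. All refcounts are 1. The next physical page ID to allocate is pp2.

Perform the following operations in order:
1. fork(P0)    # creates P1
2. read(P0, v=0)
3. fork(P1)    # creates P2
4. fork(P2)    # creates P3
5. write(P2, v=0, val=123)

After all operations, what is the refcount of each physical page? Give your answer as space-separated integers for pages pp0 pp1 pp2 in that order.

Answer: 3 4 1

Derivation:
Op 1: fork(P0) -> P1. 2 ppages; refcounts: pp0:2 pp1:2
Op 2: read(P0, v0) -> 43. No state change.
Op 3: fork(P1) -> P2. 2 ppages; refcounts: pp0:3 pp1:3
Op 4: fork(P2) -> P3. 2 ppages; refcounts: pp0:4 pp1:4
Op 5: write(P2, v0, 123). refcount(pp0)=4>1 -> COPY to pp2. 3 ppages; refcounts: pp0:3 pp1:4 pp2:1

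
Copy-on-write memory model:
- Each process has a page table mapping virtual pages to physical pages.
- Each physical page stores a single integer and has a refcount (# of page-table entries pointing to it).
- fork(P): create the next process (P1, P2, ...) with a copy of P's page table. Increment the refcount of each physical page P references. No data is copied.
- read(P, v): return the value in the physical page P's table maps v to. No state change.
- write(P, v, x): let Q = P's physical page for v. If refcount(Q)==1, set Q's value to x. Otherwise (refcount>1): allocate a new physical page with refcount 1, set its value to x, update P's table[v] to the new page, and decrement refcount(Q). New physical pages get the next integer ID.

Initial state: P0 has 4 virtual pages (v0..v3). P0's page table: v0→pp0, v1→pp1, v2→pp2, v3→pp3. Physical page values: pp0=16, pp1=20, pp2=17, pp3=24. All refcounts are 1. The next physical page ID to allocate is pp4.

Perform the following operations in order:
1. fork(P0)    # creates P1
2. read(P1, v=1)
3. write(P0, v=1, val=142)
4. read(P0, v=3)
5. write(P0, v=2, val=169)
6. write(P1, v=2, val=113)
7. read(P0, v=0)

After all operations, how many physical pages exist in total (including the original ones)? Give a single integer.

Answer: 6

Derivation:
Op 1: fork(P0) -> P1. 4 ppages; refcounts: pp0:2 pp1:2 pp2:2 pp3:2
Op 2: read(P1, v1) -> 20. No state change.
Op 3: write(P0, v1, 142). refcount(pp1)=2>1 -> COPY to pp4. 5 ppages; refcounts: pp0:2 pp1:1 pp2:2 pp3:2 pp4:1
Op 4: read(P0, v3) -> 24. No state change.
Op 5: write(P0, v2, 169). refcount(pp2)=2>1 -> COPY to pp5. 6 ppages; refcounts: pp0:2 pp1:1 pp2:1 pp3:2 pp4:1 pp5:1
Op 6: write(P1, v2, 113). refcount(pp2)=1 -> write in place. 6 ppages; refcounts: pp0:2 pp1:1 pp2:1 pp3:2 pp4:1 pp5:1
Op 7: read(P0, v0) -> 16. No state change.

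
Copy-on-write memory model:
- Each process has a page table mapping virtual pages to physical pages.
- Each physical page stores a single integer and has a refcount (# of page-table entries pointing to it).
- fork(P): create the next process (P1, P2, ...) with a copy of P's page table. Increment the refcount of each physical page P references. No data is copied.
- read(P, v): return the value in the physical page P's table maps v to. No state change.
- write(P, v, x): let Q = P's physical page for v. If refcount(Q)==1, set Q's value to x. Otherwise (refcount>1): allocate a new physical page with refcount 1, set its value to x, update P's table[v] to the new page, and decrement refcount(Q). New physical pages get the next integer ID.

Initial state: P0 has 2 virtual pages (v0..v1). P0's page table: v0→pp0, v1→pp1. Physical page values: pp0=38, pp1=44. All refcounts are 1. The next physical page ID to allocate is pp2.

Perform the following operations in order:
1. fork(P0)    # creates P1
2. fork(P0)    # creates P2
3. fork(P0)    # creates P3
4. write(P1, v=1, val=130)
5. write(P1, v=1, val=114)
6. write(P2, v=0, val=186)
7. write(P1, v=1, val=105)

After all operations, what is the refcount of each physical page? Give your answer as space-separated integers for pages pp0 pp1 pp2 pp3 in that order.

Op 1: fork(P0) -> P1. 2 ppages; refcounts: pp0:2 pp1:2
Op 2: fork(P0) -> P2. 2 ppages; refcounts: pp0:3 pp1:3
Op 3: fork(P0) -> P3. 2 ppages; refcounts: pp0:4 pp1:4
Op 4: write(P1, v1, 130). refcount(pp1)=4>1 -> COPY to pp2. 3 ppages; refcounts: pp0:4 pp1:3 pp2:1
Op 5: write(P1, v1, 114). refcount(pp2)=1 -> write in place. 3 ppages; refcounts: pp0:4 pp1:3 pp2:1
Op 6: write(P2, v0, 186). refcount(pp0)=4>1 -> COPY to pp3. 4 ppages; refcounts: pp0:3 pp1:3 pp2:1 pp3:1
Op 7: write(P1, v1, 105). refcount(pp2)=1 -> write in place. 4 ppages; refcounts: pp0:3 pp1:3 pp2:1 pp3:1

Answer: 3 3 1 1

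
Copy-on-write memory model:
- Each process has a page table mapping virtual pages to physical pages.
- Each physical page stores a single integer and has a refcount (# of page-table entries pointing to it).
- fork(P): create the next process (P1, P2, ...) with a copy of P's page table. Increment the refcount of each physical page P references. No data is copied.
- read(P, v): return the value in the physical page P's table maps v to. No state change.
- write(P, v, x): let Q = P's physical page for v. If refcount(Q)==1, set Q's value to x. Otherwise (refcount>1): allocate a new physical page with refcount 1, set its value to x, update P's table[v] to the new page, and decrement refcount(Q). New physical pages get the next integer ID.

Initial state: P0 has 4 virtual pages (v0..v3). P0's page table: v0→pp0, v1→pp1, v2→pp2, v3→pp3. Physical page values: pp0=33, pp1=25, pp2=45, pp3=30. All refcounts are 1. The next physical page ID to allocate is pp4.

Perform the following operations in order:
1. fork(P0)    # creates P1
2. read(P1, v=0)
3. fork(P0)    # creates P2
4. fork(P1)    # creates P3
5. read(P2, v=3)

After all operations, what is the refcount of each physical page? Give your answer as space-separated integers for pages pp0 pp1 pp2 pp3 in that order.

Op 1: fork(P0) -> P1. 4 ppages; refcounts: pp0:2 pp1:2 pp2:2 pp3:2
Op 2: read(P1, v0) -> 33. No state change.
Op 3: fork(P0) -> P2. 4 ppages; refcounts: pp0:3 pp1:3 pp2:3 pp3:3
Op 4: fork(P1) -> P3. 4 ppages; refcounts: pp0:4 pp1:4 pp2:4 pp3:4
Op 5: read(P2, v3) -> 30. No state change.

Answer: 4 4 4 4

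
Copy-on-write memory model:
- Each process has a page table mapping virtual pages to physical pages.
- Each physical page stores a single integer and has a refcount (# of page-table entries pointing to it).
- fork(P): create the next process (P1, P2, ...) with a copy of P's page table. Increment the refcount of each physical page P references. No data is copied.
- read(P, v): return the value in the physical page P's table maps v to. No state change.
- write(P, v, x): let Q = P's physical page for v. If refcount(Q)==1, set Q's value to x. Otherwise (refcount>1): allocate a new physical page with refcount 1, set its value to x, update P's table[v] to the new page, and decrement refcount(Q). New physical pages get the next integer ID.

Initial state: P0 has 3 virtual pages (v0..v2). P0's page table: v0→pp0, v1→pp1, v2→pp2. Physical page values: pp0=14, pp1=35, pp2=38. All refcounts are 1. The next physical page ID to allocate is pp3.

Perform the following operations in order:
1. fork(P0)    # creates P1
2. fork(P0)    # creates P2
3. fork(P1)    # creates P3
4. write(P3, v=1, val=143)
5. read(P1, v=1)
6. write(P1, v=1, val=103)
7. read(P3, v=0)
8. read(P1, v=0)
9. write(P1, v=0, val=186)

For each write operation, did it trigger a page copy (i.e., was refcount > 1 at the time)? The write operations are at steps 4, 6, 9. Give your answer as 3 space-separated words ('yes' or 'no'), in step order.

Op 1: fork(P0) -> P1. 3 ppages; refcounts: pp0:2 pp1:2 pp2:2
Op 2: fork(P0) -> P2. 3 ppages; refcounts: pp0:3 pp1:3 pp2:3
Op 3: fork(P1) -> P3. 3 ppages; refcounts: pp0:4 pp1:4 pp2:4
Op 4: write(P3, v1, 143). refcount(pp1)=4>1 -> COPY to pp3. 4 ppages; refcounts: pp0:4 pp1:3 pp2:4 pp3:1
Op 5: read(P1, v1) -> 35. No state change.
Op 6: write(P1, v1, 103). refcount(pp1)=3>1 -> COPY to pp4. 5 ppages; refcounts: pp0:4 pp1:2 pp2:4 pp3:1 pp4:1
Op 7: read(P3, v0) -> 14. No state change.
Op 8: read(P1, v0) -> 14. No state change.
Op 9: write(P1, v0, 186). refcount(pp0)=4>1 -> COPY to pp5. 6 ppages; refcounts: pp0:3 pp1:2 pp2:4 pp3:1 pp4:1 pp5:1

yes yes yes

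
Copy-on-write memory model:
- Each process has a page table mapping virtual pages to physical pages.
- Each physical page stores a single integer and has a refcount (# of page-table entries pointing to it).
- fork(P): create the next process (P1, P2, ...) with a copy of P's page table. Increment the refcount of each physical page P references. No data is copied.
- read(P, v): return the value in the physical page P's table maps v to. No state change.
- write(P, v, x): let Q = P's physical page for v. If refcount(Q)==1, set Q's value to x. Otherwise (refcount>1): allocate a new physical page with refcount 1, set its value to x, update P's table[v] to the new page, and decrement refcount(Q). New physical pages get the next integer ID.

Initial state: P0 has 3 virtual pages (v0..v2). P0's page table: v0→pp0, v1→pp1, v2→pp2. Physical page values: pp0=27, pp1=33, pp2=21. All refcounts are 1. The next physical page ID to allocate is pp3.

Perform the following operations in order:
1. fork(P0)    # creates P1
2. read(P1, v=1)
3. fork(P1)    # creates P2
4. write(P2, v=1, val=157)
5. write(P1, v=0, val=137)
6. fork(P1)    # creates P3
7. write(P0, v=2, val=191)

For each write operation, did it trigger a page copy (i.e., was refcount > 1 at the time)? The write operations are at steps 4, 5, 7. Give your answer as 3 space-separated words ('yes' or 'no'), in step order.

Op 1: fork(P0) -> P1. 3 ppages; refcounts: pp0:2 pp1:2 pp2:2
Op 2: read(P1, v1) -> 33. No state change.
Op 3: fork(P1) -> P2. 3 ppages; refcounts: pp0:3 pp1:3 pp2:3
Op 4: write(P2, v1, 157). refcount(pp1)=3>1 -> COPY to pp3. 4 ppages; refcounts: pp0:3 pp1:2 pp2:3 pp3:1
Op 5: write(P1, v0, 137). refcount(pp0)=3>1 -> COPY to pp4. 5 ppages; refcounts: pp0:2 pp1:2 pp2:3 pp3:1 pp4:1
Op 6: fork(P1) -> P3. 5 ppages; refcounts: pp0:2 pp1:3 pp2:4 pp3:1 pp4:2
Op 7: write(P0, v2, 191). refcount(pp2)=4>1 -> COPY to pp5. 6 ppages; refcounts: pp0:2 pp1:3 pp2:3 pp3:1 pp4:2 pp5:1

yes yes yes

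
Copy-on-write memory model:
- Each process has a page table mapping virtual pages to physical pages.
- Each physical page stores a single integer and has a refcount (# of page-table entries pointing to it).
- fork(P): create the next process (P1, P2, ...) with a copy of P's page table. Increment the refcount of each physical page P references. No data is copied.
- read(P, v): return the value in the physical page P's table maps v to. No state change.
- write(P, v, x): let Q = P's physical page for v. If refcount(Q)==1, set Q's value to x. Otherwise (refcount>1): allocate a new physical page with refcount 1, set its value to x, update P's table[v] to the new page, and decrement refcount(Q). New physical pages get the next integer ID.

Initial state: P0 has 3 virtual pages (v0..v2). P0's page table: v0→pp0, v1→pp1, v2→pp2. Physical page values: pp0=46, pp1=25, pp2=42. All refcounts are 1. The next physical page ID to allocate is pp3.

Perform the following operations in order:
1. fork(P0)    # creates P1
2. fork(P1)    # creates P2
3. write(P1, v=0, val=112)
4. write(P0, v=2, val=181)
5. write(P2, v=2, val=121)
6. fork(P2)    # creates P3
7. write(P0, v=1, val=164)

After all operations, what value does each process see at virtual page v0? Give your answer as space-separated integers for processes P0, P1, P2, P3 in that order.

Op 1: fork(P0) -> P1. 3 ppages; refcounts: pp0:2 pp1:2 pp2:2
Op 2: fork(P1) -> P2. 3 ppages; refcounts: pp0:3 pp1:3 pp2:3
Op 3: write(P1, v0, 112). refcount(pp0)=3>1 -> COPY to pp3. 4 ppages; refcounts: pp0:2 pp1:3 pp2:3 pp3:1
Op 4: write(P0, v2, 181). refcount(pp2)=3>1 -> COPY to pp4. 5 ppages; refcounts: pp0:2 pp1:3 pp2:2 pp3:1 pp4:1
Op 5: write(P2, v2, 121). refcount(pp2)=2>1 -> COPY to pp5. 6 ppages; refcounts: pp0:2 pp1:3 pp2:1 pp3:1 pp4:1 pp5:1
Op 6: fork(P2) -> P3. 6 ppages; refcounts: pp0:3 pp1:4 pp2:1 pp3:1 pp4:1 pp5:2
Op 7: write(P0, v1, 164). refcount(pp1)=4>1 -> COPY to pp6. 7 ppages; refcounts: pp0:3 pp1:3 pp2:1 pp3:1 pp4:1 pp5:2 pp6:1
P0: v0 -> pp0 = 46
P1: v0 -> pp3 = 112
P2: v0 -> pp0 = 46
P3: v0 -> pp0 = 46

Answer: 46 112 46 46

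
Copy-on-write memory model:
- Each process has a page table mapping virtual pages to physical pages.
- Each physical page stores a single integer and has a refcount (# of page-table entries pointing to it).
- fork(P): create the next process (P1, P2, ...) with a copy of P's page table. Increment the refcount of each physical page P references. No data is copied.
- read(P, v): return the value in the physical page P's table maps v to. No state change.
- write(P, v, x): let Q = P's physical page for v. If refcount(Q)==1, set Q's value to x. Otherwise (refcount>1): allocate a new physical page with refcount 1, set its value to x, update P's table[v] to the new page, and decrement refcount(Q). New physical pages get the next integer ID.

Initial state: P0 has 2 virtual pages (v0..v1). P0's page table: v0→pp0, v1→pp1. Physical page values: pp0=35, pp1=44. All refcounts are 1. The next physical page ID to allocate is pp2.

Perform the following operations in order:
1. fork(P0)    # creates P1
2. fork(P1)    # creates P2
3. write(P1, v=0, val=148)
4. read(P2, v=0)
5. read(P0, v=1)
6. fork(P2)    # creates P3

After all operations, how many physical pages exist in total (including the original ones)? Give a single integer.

Answer: 3

Derivation:
Op 1: fork(P0) -> P1. 2 ppages; refcounts: pp0:2 pp1:2
Op 2: fork(P1) -> P2. 2 ppages; refcounts: pp0:3 pp1:3
Op 3: write(P1, v0, 148). refcount(pp0)=3>1 -> COPY to pp2. 3 ppages; refcounts: pp0:2 pp1:3 pp2:1
Op 4: read(P2, v0) -> 35. No state change.
Op 5: read(P0, v1) -> 44. No state change.
Op 6: fork(P2) -> P3. 3 ppages; refcounts: pp0:3 pp1:4 pp2:1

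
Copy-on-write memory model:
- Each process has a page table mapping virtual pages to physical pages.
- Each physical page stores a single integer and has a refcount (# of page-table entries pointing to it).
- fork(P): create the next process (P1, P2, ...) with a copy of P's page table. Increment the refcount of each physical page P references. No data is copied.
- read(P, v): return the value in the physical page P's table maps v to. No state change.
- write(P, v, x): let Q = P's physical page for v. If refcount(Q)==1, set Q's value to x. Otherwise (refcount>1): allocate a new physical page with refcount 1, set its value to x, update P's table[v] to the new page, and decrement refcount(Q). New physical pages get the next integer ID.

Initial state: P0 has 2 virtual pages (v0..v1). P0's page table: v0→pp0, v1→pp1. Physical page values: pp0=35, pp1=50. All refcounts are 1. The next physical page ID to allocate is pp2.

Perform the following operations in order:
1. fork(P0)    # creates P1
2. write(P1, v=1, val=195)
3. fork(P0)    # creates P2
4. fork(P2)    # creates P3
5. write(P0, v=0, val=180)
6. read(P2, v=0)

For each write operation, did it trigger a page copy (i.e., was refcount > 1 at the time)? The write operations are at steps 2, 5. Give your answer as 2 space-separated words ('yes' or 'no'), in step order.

Op 1: fork(P0) -> P1. 2 ppages; refcounts: pp0:2 pp1:2
Op 2: write(P1, v1, 195). refcount(pp1)=2>1 -> COPY to pp2. 3 ppages; refcounts: pp0:2 pp1:1 pp2:1
Op 3: fork(P0) -> P2. 3 ppages; refcounts: pp0:3 pp1:2 pp2:1
Op 4: fork(P2) -> P3. 3 ppages; refcounts: pp0:4 pp1:3 pp2:1
Op 5: write(P0, v0, 180). refcount(pp0)=4>1 -> COPY to pp3. 4 ppages; refcounts: pp0:3 pp1:3 pp2:1 pp3:1
Op 6: read(P2, v0) -> 35. No state change.

yes yes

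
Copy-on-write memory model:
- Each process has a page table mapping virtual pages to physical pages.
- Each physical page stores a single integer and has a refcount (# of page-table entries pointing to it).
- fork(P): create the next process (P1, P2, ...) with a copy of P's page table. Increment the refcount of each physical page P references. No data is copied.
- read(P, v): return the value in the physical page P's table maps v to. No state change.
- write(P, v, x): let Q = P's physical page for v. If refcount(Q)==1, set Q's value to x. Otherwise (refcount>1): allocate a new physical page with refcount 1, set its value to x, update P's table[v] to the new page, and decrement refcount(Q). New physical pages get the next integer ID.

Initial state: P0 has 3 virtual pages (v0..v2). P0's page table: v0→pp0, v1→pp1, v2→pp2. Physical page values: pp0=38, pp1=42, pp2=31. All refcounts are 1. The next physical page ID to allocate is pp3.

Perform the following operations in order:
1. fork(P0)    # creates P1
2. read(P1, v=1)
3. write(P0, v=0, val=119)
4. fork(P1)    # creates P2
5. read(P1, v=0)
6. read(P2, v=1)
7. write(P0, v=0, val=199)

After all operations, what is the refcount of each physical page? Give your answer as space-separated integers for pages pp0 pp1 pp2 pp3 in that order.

Answer: 2 3 3 1

Derivation:
Op 1: fork(P0) -> P1. 3 ppages; refcounts: pp0:2 pp1:2 pp2:2
Op 2: read(P1, v1) -> 42. No state change.
Op 3: write(P0, v0, 119). refcount(pp0)=2>1 -> COPY to pp3. 4 ppages; refcounts: pp0:1 pp1:2 pp2:2 pp3:1
Op 4: fork(P1) -> P2. 4 ppages; refcounts: pp0:2 pp1:3 pp2:3 pp3:1
Op 5: read(P1, v0) -> 38. No state change.
Op 6: read(P2, v1) -> 42. No state change.
Op 7: write(P0, v0, 199). refcount(pp3)=1 -> write in place. 4 ppages; refcounts: pp0:2 pp1:3 pp2:3 pp3:1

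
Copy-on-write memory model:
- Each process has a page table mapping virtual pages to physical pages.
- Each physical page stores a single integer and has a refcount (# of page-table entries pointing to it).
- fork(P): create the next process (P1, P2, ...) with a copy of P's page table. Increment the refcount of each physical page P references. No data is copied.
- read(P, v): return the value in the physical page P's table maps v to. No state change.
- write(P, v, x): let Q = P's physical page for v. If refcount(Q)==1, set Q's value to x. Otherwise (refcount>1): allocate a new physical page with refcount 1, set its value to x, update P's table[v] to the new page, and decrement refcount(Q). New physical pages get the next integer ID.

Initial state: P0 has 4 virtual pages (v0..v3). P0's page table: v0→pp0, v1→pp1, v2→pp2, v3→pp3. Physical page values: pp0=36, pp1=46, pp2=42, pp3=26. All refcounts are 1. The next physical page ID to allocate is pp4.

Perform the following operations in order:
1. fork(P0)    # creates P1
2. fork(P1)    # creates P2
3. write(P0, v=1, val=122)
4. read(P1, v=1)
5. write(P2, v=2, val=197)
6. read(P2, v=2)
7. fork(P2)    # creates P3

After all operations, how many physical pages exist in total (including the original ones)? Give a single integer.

Op 1: fork(P0) -> P1. 4 ppages; refcounts: pp0:2 pp1:2 pp2:2 pp3:2
Op 2: fork(P1) -> P2. 4 ppages; refcounts: pp0:3 pp1:3 pp2:3 pp3:3
Op 3: write(P0, v1, 122). refcount(pp1)=3>1 -> COPY to pp4. 5 ppages; refcounts: pp0:3 pp1:2 pp2:3 pp3:3 pp4:1
Op 4: read(P1, v1) -> 46. No state change.
Op 5: write(P2, v2, 197). refcount(pp2)=3>1 -> COPY to pp5. 6 ppages; refcounts: pp0:3 pp1:2 pp2:2 pp3:3 pp4:1 pp5:1
Op 6: read(P2, v2) -> 197. No state change.
Op 7: fork(P2) -> P3. 6 ppages; refcounts: pp0:4 pp1:3 pp2:2 pp3:4 pp4:1 pp5:2

Answer: 6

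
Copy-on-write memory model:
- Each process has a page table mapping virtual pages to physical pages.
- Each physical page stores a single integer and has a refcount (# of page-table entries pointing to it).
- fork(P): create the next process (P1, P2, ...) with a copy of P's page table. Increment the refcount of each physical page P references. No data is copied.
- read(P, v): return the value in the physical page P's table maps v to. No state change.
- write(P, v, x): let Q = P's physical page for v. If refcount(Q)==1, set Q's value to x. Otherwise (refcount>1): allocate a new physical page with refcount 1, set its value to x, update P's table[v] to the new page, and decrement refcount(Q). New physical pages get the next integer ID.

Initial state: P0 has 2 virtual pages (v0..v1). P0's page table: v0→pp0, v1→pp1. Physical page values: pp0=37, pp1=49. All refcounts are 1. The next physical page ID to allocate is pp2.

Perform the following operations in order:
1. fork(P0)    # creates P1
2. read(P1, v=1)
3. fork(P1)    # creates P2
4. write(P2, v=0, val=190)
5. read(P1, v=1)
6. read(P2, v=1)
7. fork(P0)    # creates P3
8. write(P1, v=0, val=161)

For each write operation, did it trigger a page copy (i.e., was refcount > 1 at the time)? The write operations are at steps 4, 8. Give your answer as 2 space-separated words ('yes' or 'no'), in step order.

Op 1: fork(P0) -> P1. 2 ppages; refcounts: pp0:2 pp1:2
Op 2: read(P1, v1) -> 49. No state change.
Op 3: fork(P1) -> P2. 2 ppages; refcounts: pp0:3 pp1:3
Op 4: write(P2, v0, 190). refcount(pp0)=3>1 -> COPY to pp2. 3 ppages; refcounts: pp0:2 pp1:3 pp2:1
Op 5: read(P1, v1) -> 49. No state change.
Op 6: read(P2, v1) -> 49. No state change.
Op 7: fork(P0) -> P3. 3 ppages; refcounts: pp0:3 pp1:4 pp2:1
Op 8: write(P1, v0, 161). refcount(pp0)=3>1 -> COPY to pp3. 4 ppages; refcounts: pp0:2 pp1:4 pp2:1 pp3:1

yes yes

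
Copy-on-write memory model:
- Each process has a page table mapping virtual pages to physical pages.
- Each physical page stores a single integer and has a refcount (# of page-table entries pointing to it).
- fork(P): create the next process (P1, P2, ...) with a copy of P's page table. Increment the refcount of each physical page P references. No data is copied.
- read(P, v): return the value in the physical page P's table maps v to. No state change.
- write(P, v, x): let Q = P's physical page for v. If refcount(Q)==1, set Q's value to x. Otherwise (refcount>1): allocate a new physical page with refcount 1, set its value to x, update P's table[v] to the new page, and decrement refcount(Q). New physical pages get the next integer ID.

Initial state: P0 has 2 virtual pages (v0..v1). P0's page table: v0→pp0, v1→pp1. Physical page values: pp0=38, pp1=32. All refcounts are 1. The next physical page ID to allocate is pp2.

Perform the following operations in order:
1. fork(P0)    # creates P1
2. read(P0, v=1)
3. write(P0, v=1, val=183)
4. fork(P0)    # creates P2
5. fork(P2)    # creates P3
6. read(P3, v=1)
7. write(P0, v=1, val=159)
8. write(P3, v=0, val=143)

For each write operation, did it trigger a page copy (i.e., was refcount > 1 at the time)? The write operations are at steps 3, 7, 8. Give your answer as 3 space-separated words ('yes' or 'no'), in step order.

Op 1: fork(P0) -> P1. 2 ppages; refcounts: pp0:2 pp1:2
Op 2: read(P0, v1) -> 32. No state change.
Op 3: write(P0, v1, 183). refcount(pp1)=2>1 -> COPY to pp2. 3 ppages; refcounts: pp0:2 pp1:1 pp2:1
Op 4: fork(P0) -> P2. 3 ppages; refcounts: pp0:3 pp1:1 pp2:2
Op 5: fork(P2) -> P3. 3 ppages; refcounts: pp0:4 pp1:1 pp2:3
Op 6: read(P3, v1) -> 183. No state change.
Op 7: write(P0, v1, 159). refcount(pp2)=3>1 -> COPY to pp3. 4 ppages; refcounts: pp0:4 pp1:1 pp2:2 pp3:1
Op 8: write(P3, v0, 143). refcount(pp0)=4>1 -> COPY to pp4. 5 ppages; refcounts: pp0:3 pp1:1 pp2:2 pp3:1 pp4:1

yes yes yes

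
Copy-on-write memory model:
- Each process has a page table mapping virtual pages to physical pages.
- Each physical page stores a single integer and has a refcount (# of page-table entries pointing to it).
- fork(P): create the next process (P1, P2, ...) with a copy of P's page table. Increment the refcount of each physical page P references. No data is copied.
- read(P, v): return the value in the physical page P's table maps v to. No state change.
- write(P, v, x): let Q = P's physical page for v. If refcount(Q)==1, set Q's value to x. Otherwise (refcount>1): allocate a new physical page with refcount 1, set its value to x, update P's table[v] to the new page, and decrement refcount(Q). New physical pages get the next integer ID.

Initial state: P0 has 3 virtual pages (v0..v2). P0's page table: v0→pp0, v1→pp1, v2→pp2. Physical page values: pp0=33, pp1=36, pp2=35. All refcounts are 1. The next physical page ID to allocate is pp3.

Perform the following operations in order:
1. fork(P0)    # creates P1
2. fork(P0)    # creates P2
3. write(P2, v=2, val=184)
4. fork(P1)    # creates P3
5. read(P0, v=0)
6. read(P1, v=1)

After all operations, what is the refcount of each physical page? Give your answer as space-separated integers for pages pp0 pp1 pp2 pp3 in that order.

Op 1: fork(P0) -> P1. 3 ppages; refcounts: pp0:2 pp1:2 pp2:2
Op 2: fork(P0) -> P2. 3 ppages; refcounts: pp0:3 pp1:3 pp2:3
Op 3: write(P2, v2, 184). refcount(pp2)=3>1 -> COPY to pp3. 4 ppages; refcounts: pp0:3 pp1:3 pp2:2 pp3:1
Op 4: fork(P1) -> P3. 4 ppages; refcounts: pp0:4 pp1:4 pp2:3 pp3:1
Op 5: read(P0, v0) -> 33. No state change.
Op 6: read(P1, v1) -> 36. No state change.

Answer: 4 4 3 1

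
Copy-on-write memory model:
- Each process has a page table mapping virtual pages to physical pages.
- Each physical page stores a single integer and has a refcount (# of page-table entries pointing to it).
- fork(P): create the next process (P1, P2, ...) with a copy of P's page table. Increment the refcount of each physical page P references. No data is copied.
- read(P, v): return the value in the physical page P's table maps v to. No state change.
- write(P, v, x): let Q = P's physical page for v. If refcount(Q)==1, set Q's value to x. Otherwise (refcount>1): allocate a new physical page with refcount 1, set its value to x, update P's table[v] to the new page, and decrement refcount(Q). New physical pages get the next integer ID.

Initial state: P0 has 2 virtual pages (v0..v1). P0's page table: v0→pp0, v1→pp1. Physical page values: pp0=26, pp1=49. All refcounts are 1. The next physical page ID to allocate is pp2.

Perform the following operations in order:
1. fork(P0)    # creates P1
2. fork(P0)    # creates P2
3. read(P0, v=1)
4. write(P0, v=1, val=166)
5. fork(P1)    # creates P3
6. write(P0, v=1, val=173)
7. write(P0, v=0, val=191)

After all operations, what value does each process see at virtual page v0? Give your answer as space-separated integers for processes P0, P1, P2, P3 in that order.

Op 1: fork(P0) -> P1. 2 ppages; refcounts: pp0:2 pp1:2
Op 2: fork(P0) -> P2. 2 ppages; refcounts: pp0:3 pp1:3
Op 3: read(P0, v1) -> 49. No state change.
Op 4: write(P0, v1, 166). refcount(pp1)=3>1 -> COPY to pp2. 3 ppages; refcounts: pp0:3 pp1:2 pp2:1
Op 5: fork(P1) -> P3. 3 ppages; refcounts: pp0:4 pp1:3 pp2:1
Op 6: write(P0, v1, 173). refcount(pp2)=1 -> write in place. 3 ppages; refcounts: pp0:4 pp1:3 pp2:1
Op 7: write(P0, v0, 191). refcount(pp0)=4>1 -> COPY to pp3. 4 ppages; refcounts: pp0:3 pp1:3 pp2:1 pp3:1
P0: v0 -> pp3 = 191
P1: v0 -> pp0 = 26
P2: v0 -> pp0 = 26
P3: v0 -> pp0 = 26

Answer: 191 26 26 26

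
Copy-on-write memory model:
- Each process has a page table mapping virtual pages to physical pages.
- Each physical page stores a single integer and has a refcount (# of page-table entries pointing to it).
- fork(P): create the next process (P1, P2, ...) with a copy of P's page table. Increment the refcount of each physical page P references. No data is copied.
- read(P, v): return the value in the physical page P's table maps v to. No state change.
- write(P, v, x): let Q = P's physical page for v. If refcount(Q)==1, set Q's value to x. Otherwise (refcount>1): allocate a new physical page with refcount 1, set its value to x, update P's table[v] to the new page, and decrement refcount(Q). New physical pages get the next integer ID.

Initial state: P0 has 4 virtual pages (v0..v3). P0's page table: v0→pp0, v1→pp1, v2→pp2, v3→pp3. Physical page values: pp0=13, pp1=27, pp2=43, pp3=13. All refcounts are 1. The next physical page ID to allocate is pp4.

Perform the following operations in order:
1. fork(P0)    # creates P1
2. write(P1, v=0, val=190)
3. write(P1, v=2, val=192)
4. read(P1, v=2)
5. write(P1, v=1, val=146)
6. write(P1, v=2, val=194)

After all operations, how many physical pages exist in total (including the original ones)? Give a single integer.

Op 1: fork(P0) -> P1. 4 ppages; refcounts: pp0:2 pp1:2 pp2:2 pp3:2
Op 2: write(P1, v0, 190). refcount(pp0)=2>1 -> COPY to pp4. 5 ppages; refcounts: pp0:1 pp1:2 pp2:2 pp3:2 pp4:1
Op 3: write(P1, v2, 192). refcount(pp2)=2>1 -> COPY to pp5. 6 ppages; refcounts: pp0:1 pp1:2 pp2:1 pp3:2 pp4:1 pp5:1
Op 4: read(P1, v2) -> 192. No state change.
Op 5: write(P1, v1, 146). refcount(pp1)=2>1 -> COPY to pp6. 7 ppages; refcounts: pp0:1 pp1:1 pp2:1 pp3:2 pp4:1 pp5:1 pp6:1
Op 6: write(P1, v2, 194). refcount(pp5)=1 -> write in place. 7 ppages; refcounts: pp0:1 pp1:1 pp2:1 pp3:2 pp4:1 pp5:1 pp6:1

Answer: 7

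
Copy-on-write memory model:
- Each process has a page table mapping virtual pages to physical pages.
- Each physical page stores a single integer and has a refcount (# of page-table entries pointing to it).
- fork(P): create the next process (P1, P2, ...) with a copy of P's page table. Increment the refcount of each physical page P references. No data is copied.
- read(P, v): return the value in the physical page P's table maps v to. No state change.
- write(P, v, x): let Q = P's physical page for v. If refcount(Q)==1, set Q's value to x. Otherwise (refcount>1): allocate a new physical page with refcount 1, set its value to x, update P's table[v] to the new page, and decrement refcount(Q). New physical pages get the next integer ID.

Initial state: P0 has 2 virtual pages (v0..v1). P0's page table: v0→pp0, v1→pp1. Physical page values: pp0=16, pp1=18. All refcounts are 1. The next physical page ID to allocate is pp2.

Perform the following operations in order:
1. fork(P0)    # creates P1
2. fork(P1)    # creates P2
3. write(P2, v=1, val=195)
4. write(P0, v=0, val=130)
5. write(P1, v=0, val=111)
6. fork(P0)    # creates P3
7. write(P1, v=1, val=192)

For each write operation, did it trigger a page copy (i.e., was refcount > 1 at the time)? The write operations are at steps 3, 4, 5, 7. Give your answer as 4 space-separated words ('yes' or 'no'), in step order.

Op 1: fork(P0) -> P1. 2 ppages; refcounts: pp0:2 pp1:2
Op 2: fork(P1) -> P2. 2 ppages; refcounts: pp0:3 pp1:3
Op 3: write(P2, v1, 195). refcount(pp1)=3>1 -> COPY to pp2. 3 ppages; refcounts: pp0:3 pp1:2 pp2:1
Op 4: write(P0, v0, 130). refcount(pp0)=3>1 -> COPY to pp3. 4 ppages; refcounts: pp0:2 pp1:2 pp2:1 pp3:1
Op 5: write(P1, v0, 111). refcount(pp0)=2>1 -> COPY to pp4. 5 ppages; refcounts: pp0:1 pp1:2 pp2:1 pp3:1 pp4:1
Op 6: fork(P0) -> P3. 5 ppages; refcounts: pp0:1 pp1:3 pp2:1 pp3:2 pp4:1
Op 7: write(P1, v1, 192). refcount(pp1)=3>1 -> COPY to pp5. 6 ppages; refcounts: pp0:1 pp1:2 pp2:1 pp3:2 pp4:1 pp5:1

yes yes yes yes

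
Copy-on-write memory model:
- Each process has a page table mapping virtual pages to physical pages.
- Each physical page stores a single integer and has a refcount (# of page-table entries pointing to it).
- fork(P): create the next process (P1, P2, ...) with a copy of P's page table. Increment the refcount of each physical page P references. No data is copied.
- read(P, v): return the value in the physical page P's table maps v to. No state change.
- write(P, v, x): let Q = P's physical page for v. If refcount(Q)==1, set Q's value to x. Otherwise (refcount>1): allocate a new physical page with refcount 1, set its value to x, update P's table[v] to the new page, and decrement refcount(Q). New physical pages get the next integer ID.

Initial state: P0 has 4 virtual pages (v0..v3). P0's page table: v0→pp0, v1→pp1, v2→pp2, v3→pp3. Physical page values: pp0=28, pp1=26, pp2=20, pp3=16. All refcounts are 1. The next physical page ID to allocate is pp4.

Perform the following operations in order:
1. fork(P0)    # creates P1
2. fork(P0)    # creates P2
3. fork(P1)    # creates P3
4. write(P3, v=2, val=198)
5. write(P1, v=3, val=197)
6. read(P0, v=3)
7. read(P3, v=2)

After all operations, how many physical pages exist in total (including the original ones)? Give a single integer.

Answer: 6

Derivation:
Op 1: fork(P0) -> P1. 4 ppages; refcounts: pp0:2 pp1:2 pp2:2 pp3:2
Op 2: fork(P0) -> P2. 4 ppages; refcounts: pp0:3 pp1:3 pp2:3 pp3:3
Op 3: fork(P1) -> P3. 4 ppages; refcounts: pp0:4 pp1:4 pp2:4 pp3:4
Op 4: write(P3, v2, 198). refcount(pp2)=4>1 -> COPY to pp4. 5 ppages; refcounts: pp0:4 pp1:4 pp2:3 pp3:4 pp4:1
Op 5: write(P1, v3, 197). refcount(pp3)=4>1 -> COPY to pp5. 6 ppages; refcounts: pp0:4 pp1:4 pp2:3 pp3:3 pp4:1 pp5:1
Op 6: read(P0, v3) -> 16. No state change.
Op 7: read(P3, v2) -> 198. No state change.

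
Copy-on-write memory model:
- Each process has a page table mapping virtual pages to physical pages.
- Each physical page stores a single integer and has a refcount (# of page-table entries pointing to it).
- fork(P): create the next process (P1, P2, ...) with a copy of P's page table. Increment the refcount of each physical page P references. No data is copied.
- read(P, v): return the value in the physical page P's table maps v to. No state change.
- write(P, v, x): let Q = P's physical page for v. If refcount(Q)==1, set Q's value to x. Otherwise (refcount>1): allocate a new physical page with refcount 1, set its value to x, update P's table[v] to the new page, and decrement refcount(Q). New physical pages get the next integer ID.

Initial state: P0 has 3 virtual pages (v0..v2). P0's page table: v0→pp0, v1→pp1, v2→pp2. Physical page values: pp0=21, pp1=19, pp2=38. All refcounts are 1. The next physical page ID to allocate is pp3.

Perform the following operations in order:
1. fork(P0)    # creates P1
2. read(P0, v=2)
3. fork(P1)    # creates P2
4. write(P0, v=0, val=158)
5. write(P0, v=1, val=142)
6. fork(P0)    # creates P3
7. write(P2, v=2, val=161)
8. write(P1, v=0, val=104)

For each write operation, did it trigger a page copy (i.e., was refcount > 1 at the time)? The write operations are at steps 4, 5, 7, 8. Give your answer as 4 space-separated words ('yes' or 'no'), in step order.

Op 1: fork(P0) -> P1. 3 ppages; refcounts: pp0:2 pp1:2 pp2:2
Op 2: read(P0, v2) -> 38. No state change.
Op 3: fork(P1) -> P2. 3 ppages; refcounts: pp0:3 pp1:3 pp2:3
Op 4: write(P0, v0, 158). refcount(pp0)=3>1 -> COPY to pp3. 4 ppages; refcounts: pp0:2 pp1:3 pp2:3 pp3:1
Op 5: write(P0, v1, 142). refcount(pp1)=3>1 -> COPY to pp4. 5 ppages; refcounts: pp0:2 pp1:2 pp2:3 pp3:1 pp4:1
Op 6: fork(P0) -> P3. 5 ppages; refcounts: pp0:2 pp1:2 pp2:4 pp3:2 pp4:2
Op 7: write(P2, v2, 161). refcount(pp2)=4>1 -> COPY to pp5. 6 ppages; refcounts: pp0:2 pp1:2 pp2:3 pp3:2 pp4:2 pp5:1
Op 8: write(P1, v0, 104). refcount(pp0)=2>1 -> COPY to pp6. 7 ppages; refcounts: pp0:1 pp1:2 pp2:3 pp3:2 pp4:2 pp5:1 pp6:1

yes yes yes yes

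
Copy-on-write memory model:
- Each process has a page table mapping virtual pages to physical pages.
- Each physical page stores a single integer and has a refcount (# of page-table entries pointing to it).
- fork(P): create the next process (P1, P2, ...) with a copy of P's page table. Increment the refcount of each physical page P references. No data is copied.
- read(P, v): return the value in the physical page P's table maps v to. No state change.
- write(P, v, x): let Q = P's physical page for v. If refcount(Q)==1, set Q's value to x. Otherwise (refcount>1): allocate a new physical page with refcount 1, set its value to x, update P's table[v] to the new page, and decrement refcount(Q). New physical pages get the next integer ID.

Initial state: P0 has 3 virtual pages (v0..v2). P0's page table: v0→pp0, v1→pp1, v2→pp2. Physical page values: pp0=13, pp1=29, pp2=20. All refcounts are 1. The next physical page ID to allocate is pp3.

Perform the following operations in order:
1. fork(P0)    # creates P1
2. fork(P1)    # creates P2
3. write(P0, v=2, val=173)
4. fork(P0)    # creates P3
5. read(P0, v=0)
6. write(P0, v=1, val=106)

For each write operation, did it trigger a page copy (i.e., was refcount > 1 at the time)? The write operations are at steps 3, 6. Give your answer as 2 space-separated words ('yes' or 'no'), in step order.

Op 1: fork(P0) -> P1. 3 ppages; refcounts: pp0:2 pp1:2 pp2:2
Op 2: fork(P1) -> P2. 3 ppages; refcounts: pp0:3 pp1:3 pp2:3
Op 3: write(P0, v2, 173). refcount(pp2)=3>1 -> COPY to pp3. 4 ppages; refcounts: pp0:3 pp1:3 pp2:2 pp3:1
Op 4: fork(P0) -> P3. 4 ppages; refcounts: pp0:4 pp1:4 pp2:2 pp3:2
Op 5: read(P0, v0) -> 13. No state change.
Op 6: write(P0, v1, 106). refcount(pp1)=4>1 -> COPY to pp4. 5 ppages; refcounts: pp0:4 pp1:3 pp2:2 pp3:2 pp4:1

yes yes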